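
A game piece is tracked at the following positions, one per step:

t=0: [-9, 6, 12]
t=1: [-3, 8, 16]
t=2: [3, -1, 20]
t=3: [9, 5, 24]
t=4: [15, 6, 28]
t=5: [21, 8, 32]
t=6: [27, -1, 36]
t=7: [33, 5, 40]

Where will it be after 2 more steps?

[45, 8, 48]

First: linear, +6 per step → 45 at step 9.
Second: cycles through 6, 8, -1, 5 every 4 steps. Step 9 lands at position 1 of the cycle → 8.
Third: linear, +4 per step → 48 at step 9.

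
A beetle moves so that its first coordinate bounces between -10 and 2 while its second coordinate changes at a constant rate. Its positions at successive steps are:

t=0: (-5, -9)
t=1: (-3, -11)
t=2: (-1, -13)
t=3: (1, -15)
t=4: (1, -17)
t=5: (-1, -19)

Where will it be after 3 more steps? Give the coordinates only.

The first coordinate travels 2 per step and bounces off the walls at -10 and 2.
  step 6: -1 → -3
  step 7: -3 → -5
  step 8: -5 → -7
The second coordinate changes by -2 each step: at step 8 it is -25.

(-7, -25)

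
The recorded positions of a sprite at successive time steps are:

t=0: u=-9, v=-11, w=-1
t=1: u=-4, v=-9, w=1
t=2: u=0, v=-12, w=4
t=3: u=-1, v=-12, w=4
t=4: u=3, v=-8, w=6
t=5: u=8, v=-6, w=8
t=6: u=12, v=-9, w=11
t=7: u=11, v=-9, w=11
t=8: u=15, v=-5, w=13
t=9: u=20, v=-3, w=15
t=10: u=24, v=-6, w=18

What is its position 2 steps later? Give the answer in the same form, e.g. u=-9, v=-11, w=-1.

u=27, v=-2, w=20

The moves between consecutive positions are (+5, +2, +2), (+4, -3, +3), (-1, +0, +0), (+4, +4, +2), (+5, +2, +2), (+4, -3, +3), (-1, +0, +0), (+4, +4, +2), (+5, +2, +2), (+4, -3, +3); they repeat the 4-cycle [(+5, +2, +2), (+4, -3, +3), (-1, +0, +0), (+4, +4, +2)].
step 11: apply (-1, +0, +0) → u=23, v=-6, w=18
step 12: apply (+4, +4, +2) → u=27, v=-2, w=20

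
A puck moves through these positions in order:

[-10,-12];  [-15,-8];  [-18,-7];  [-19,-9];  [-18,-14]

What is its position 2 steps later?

Successive displacements: [-5,+4], [-3,+1], [-1,-2], [+1,-5] — each changes by [+2,-3].
step 5: [-18,-14] + [+3,-8] → [-15,-22]
step 6: [-15,-22] + [+5,-11] → [-10,-33]

[-10,-33]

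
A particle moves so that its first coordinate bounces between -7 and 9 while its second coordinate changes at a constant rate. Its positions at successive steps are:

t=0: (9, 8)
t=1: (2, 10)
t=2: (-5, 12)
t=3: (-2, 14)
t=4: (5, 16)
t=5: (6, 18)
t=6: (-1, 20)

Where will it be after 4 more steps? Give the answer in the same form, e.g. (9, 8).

The first coordinate reflects between -7 and 9, moving 7 per step.
  step 7: -1 → -6
  step 8: -6 → 1
  step 9: 1 → 8
  step 10: 8 → 3
The second coordinate changes by +2 each step: at step 10 it is 28.

(3, 28)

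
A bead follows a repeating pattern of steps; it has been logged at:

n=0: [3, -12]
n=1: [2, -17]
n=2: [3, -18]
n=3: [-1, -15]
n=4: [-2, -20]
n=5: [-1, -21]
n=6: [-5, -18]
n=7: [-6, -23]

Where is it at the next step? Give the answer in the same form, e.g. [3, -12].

[-5, -24]

Differencing gives [-1, -5], [+1, -1], [-4, +3], [-1, -5], [+1, -1], [-4, +3], [-1, -5]. This is the pattern [-1, -5], [+1, -1], [-4, +3] repeated.
step 8: apply [+1, -1] → [-5, -24]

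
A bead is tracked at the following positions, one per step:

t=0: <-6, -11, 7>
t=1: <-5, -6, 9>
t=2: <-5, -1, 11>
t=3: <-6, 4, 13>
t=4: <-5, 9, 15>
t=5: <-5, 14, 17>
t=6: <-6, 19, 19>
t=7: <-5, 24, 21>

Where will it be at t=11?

First: cycles through -6, -5, -5 every 3 steps. Step 11 lands at position 2 of the cycle → -5.
Second: linear, +5 per step → 44 at step 11.
Third: linear, +2 per step → 29 at step 11.

<-5, 44, 29>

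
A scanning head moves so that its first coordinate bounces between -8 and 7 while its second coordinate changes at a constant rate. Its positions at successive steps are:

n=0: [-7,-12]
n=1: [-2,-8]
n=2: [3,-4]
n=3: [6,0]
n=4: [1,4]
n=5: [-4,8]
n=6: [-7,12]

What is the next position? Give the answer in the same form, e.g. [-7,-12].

[-2,16]

The first coordinate reflects between -8 and 7, moving 5 per step.
  step 7: -7 → -2
The second coordinate changes by +4 each step: at step 7 it is 16.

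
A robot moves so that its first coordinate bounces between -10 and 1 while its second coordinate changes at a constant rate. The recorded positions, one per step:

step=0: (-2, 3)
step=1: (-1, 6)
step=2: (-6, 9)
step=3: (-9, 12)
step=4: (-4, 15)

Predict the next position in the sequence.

(1, 18)

The first coordinate reflects between -10 and 1, moving 5 per step.
  step 5: -4 → 1
The second coordinate changes by +3 each step: at step 5 it is 18.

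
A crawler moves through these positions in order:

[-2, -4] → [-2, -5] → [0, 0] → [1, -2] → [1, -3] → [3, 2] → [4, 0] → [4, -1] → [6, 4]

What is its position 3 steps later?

[9, 6]

Step-to-step displacements: [+0, -1], [+2, +5], [+1, -2], [+0, -1], [+2, +5], [+1, -2], [+0, -1], [+2, +5] — a repeating cycle of length 3.
step 9: apply [+1, -2] → [7, 2]
step 10: apply [+0, -1] → [7, 1]
step 11: apply [+2, +5] → [9, 6]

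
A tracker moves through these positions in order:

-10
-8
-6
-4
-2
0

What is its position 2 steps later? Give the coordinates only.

4

The position changes by +2 every step.
step 6: 0 + 2 → 2
step 7: 2 + 2 → 4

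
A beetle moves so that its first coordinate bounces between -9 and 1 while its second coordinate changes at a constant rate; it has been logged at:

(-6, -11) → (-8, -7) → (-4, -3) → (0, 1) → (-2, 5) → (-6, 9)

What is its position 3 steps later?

The first coordinate reflects between -9 and 1, moving 4 per step.
  step 6: -6 → -8
  step 7: -8 → -4
  step 8: -4 → 0
The second coordinate changes by +4 each step: at step 8 it is 21.

(0, 21)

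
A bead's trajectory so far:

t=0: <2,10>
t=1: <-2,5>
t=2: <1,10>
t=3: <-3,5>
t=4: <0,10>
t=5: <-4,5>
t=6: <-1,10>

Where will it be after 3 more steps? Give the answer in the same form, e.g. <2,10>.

Step-to-step displacements: <-4,-5>, <+3,+5>, <-4,-5>, <+3,+5>, <-4,-5>, <+3,+5> — a repeating cycle of length 2.
step 7: apply <-4,-5> → <-5,5>
step 8: apply <+3,+5> → <-2,10>
step 9: apply <-4,-5> → <-6,5>

<-6,5>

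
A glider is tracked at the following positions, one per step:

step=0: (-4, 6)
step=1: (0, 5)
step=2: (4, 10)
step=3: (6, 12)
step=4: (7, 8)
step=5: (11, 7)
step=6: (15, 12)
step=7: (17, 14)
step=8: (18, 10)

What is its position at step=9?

Step-to-step displacements: (+4, -1), (+4, +5), (+2, +2), (+1, -4), (+4, -1), (+4, +5), (+2, +2), (+1, -4) — a repeating cycle of length 4.
step 9: apply (+4, -1) → (22, 9)

(22, 9)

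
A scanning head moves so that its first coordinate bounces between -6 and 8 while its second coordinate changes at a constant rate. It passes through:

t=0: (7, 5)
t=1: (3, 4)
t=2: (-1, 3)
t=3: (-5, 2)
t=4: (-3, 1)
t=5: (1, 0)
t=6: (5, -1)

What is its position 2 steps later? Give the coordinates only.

(3, -3)

The first coordinate reflects between -6 and 8, moving 4 per step.
  step 7: 5 → 7
  step 8: 7 → 3
The second coordinate changes by -1 each step: at step 8 it is -3.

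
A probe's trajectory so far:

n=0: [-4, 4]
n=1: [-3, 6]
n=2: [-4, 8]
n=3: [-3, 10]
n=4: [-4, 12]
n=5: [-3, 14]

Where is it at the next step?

[-4, 16]

The first coordinate repeats the cycle [-4, -3] with period 2; step 6 mod 2 = 0, giving -4.
The second coordinate changes by +2 each step, so at step 6 it is 4 + 6·(2) = 16.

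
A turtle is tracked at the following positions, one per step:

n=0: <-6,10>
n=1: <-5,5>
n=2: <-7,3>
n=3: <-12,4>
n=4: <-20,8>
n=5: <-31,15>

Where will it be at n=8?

First differences are <+1,-5>, <-2,-2>, <-5,+1>, <-8,+4>, <-11,+7>; their common second difference is <-3,+3> (constant acceleration).
step 6: <-31,15> + <-14,+10> → <-45,25>
step 7: <-45,25> + <-17,+13> → <-62,38>
step 8: <-62,38> + <-20,+16> → <-82,54>

<-82,54>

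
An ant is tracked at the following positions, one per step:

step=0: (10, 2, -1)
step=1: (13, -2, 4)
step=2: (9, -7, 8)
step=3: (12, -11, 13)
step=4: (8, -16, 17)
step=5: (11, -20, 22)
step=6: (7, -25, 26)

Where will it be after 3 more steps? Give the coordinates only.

(9, -38, 40)

Differencing gives (+3, -4, +5), (-4, -5, +4), (+3, -4, +5), (-4, -5, +4), (+3, -4, +5), (-4, -5, +4). This is the pattern (+3, -4, +5), (-4, -5, +4) repeated.
step 7: apply (+3, -4, +5) → (10, -29, 31)
step 8: apply (-4, -5, +4) → (6, -34, 35)
step 9: apply (+3, -4, +5) → (9, -38, 40)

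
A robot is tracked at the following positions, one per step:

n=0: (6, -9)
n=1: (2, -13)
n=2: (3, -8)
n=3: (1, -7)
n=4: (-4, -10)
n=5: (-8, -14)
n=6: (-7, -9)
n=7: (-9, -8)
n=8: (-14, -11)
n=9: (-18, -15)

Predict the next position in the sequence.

(-17, -10)

Differencing gives (-4, -4), (+1, +5), (-2, +1), (-5, -3), (-4, -4), (+1, +5), (-2, +1), (-5, -3), (-4, -4). This is the pattern (-4, -4), (+1, +5), (-2, +1), (-5, -3) repeated.
step 10: apply (+1, +5) → (-17, -10)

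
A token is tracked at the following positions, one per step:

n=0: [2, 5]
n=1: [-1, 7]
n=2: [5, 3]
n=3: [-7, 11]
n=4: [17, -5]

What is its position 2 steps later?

[65, -37]

The jumps are [-3, +2], [+6, -4], [-12, +8], [+24, -16] — a geometric progression with ratio -2.
step 5: [17, -5] + [-48, +32] → [-31, 27]
step 6: [-31, 27] + [+96, -64] → [65, -37]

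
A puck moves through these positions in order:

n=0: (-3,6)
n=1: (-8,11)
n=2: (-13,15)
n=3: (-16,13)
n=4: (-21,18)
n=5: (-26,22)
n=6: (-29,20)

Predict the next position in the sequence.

The moves between consecutive positions are (-5,+5), (-5,+4), (-3,-2), (-5,+5), (-5,+4), (-3,-2); they repeat the 3-cycle [(-5,+5), (-5,+4), (-3,-2)].
step 7: apply (-5,+5) → (-34,25)

(-34,25)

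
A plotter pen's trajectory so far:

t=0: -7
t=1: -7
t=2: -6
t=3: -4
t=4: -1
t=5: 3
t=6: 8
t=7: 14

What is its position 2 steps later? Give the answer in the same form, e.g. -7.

29

Taking differences between consecutive positions: +0, +1, +2, +3, +4, +5, +6. These grow by +1 each step.
step 8: 14 + 7 → 21
step 9: 21 + 8 → 29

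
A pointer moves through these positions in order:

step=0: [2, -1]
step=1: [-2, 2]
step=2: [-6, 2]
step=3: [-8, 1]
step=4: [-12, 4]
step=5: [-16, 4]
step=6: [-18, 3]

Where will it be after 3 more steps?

Differencing gives [-4, +3], [-4, +0], [-2, -1], [-4, +3], [-4, +0], [-2, -1]. This is the pattern [-4, +3], [-4, +0], [-2, -1] repeated.
step 7: apply [-4, +3] → [-22, 6]
step 8: apply [-4, +0] → [-26, 6]
step 9: apply [-2, -1] → [-28, 5]

[-28, 5]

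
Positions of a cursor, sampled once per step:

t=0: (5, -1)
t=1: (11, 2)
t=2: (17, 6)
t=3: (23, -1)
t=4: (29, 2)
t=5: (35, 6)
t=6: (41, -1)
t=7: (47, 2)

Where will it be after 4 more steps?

The first coordinate changes by +6 each step, so at step 11 it is 5 + 11·(6) = 71.
The second coordinate repeats the cycle [-1, 2, 6] with period 3; step 11 mod 3 = 2, giving 6.

(71, 6)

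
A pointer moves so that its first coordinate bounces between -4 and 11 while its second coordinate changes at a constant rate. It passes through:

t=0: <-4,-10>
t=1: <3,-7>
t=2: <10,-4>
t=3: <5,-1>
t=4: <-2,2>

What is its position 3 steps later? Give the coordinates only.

The first coordinate reflects between -4 and 11, moving 7 per step.
  step 5: -2 → 1
  step 6: 1 → 8
  step 7: 8 → 7
The second coordinate changes by +3 each step: at step 7 it is 11.

<7,11>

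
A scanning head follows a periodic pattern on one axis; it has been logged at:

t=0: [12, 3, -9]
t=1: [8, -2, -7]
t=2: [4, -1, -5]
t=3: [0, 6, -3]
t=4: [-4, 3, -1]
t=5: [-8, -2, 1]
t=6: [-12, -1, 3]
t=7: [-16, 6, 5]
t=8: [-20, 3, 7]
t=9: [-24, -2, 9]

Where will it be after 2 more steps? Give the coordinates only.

[-32, 6, 13]

The first coordinate changes by -4 each step, so at step 11 it is 12 + 11·(-4) = -32.
The second coordinate repeats the cycle [3, -2, -1, 6] with period 4; step 11 mod 4 = 3, giving 6.
The third coordinate changes by +2 each step, so at step 11 it is -9 + 11·(2) = 13.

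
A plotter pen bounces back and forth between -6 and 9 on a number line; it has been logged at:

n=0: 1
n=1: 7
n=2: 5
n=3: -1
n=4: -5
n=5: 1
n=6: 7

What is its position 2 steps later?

The value travels 6 per step and bounces off the walls at -6 and 9.
  step 7: 7 → 5
  step 8: 5 → -1

-1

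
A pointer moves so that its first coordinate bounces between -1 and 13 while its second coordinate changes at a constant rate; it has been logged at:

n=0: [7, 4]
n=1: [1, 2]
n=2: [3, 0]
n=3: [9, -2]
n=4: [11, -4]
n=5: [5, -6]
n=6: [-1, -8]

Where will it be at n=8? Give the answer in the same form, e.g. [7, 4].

The first coordinate travels 6 per step and bounces off the walls at -1 and 13.
  step 7: -1 → 5
  step 8: 5 → 11
The second coordinate changes by -2 each step: at step 8 it is -12.

[11, -12]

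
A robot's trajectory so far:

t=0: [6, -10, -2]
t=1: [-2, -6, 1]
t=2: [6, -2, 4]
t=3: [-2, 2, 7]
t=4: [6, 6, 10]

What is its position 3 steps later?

First: cycles through 6, -2 every 2 steps. Step 7 lands at position 1 of the cycle → -2.
Second: linear, +4 per step → 18 at step 7.
Third: linear, +3 per step → 19 at step 7.

[-2, 18, 19]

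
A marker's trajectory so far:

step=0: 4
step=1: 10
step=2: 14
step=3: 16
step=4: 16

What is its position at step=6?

10

First differences are +6, +4, +2, +0; their common second difference is -2 (constant acceleration).
step 5: 16 − 2 → 14
step 6: 14 − 4 → 10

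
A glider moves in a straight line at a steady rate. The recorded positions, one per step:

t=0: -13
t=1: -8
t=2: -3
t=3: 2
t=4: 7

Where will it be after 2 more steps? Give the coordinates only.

17

Constant displacement of +5 per step.
step 5: 7 + 5 → 12
step 6: 12 + 5 → 17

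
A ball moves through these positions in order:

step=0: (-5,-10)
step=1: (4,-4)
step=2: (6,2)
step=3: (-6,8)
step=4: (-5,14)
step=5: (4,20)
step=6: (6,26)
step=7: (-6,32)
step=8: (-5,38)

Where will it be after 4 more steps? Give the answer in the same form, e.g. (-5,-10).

(-5,62)

First: cycles through -5, 4, 6, -6 every 4 steps. Step 12 lands at position 0 of the cycle → -5.
Second: linear, +6 per step → 62 at step 12.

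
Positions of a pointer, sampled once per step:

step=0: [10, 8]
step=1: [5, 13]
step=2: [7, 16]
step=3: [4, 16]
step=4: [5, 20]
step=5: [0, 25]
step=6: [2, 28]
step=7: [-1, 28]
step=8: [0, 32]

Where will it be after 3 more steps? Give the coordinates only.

Step-to-step displacements: [-5, +5], [+2, +3], [-3, +0], [+1, +4], [-5, +5], [+2, +3], [-3, +0], [+1, +4] — a repeating cycle of length 4.
step 9: apply [-5, +5] → [-5, 37]
step 10: apply [+2, +3] → [-3, 40]
step 11: apply [-3, +0] → [-6, 40]

[-6, 40]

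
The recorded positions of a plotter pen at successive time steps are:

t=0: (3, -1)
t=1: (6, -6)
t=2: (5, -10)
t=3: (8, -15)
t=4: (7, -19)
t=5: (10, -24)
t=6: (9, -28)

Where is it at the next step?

The moves between consecutive positions are (+3, -5), (-1, -4), (+3, -5), (-1, -4), (+3, -5), (-1, -4); they repeat the 2-cycle [(+3, -5), (-1, -4)].
step 7: apply (+3, -5) → (12, -33)

(12, -33)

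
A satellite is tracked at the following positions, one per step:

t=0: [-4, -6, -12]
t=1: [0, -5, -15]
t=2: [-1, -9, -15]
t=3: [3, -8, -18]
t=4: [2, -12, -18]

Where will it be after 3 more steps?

[9, -14, -24]

Step-to-step displacements: [+4, +1, -3], [-1, -4, +0], [+4, +1, -3], [-1, -4, +0] — a repeating cycle of length 2.
step 5: apply [+4, +1, -3] → [6, -11, -21]
step 6: apply [-1, -4, +0] → [5, -15, -21]
step 7: apply [+4, +1, -3] → [9, -14, -24]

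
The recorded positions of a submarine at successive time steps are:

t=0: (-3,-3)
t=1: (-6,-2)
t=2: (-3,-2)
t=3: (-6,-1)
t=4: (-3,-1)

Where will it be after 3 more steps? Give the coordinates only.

(-6,1)

Step-to-step displacements: (-3,+1), (+3,+0), (-3,+1), (+3,+0) — a repeating cycle of length 2.
step 5: apply (-3,+1) → (-6,0)
step 6: apply (+3,+0) → (-3,0)
step 7: apply (-3,+1) → (-6,1)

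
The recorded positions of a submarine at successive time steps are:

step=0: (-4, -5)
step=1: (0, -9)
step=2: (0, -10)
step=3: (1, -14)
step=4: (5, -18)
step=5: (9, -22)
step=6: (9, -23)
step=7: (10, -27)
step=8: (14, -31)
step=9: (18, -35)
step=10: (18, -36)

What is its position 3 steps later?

(27, -48)

Step-to-step displacements: (+4, -4), (+0, -1), (+1, -4), (+4, -4), (+4, -4), (+0, -1), (+1, -4), (+4, -4), (+4, -4), (+0, -1) — a repeating cycle of length 4.
step 11: apply (+1, -4) → (19, -40)
step 12: apply (+4, -4) → (23, -44)
step 13: apply (+4, -4) → (27, -48)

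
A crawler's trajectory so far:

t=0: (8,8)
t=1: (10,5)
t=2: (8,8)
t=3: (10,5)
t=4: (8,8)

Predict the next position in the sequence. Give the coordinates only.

The jumps are (+2,-3), (-2,+3), (+2,-3), (-2,+3) — a geometric progression with ratio -1.
step 5: (8,8) + (+2,-3) → (10,5)

(10,5)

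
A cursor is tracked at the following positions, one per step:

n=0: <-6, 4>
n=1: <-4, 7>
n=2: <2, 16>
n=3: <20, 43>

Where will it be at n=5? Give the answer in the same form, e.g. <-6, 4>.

<236, 367>

Step-to-step displacements: <+2, +3>, <+6, +9>, <+18, +27>; each is 3× the previous.
step 4: <20, 43> + <+54, +81> → <74, 124>
step 5: <74, 124> + <+162, +243> → <236, 367>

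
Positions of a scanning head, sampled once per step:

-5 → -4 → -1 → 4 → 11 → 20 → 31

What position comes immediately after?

44

Successive displacements: +1, +3, +5, +7, +9, +11 — each changes by +2.
step 7: 31 + 13 → 44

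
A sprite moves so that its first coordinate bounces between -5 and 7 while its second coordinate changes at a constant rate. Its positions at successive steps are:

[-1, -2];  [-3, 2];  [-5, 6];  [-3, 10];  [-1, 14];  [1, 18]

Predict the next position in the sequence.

The first coordinate travels 2 per step and bounces off the walls at -5 and 7.
  step 6: 1 → 3
The second coordinate changes by +4 each step: at step 6 it is 22.

[3, 22]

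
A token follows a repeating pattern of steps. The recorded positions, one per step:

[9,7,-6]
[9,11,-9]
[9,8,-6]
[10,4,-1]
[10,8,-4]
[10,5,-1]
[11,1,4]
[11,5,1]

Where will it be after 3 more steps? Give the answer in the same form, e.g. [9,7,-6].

[12,2,6]

The moves between consecutive positions are [+0,+4,-3], [+0,-3,+3], [+1,-4,+5], [+0,+4,-3], [+0,-3,+3], [+1,-4,+5], [+0,+4,-3]; they repeat the 3-cycle [[+0,+4,-3], [+0,-3,+3], [+1,-4,+5]].
step 8: apply [+0,-3,+3] → [11,2,4]
step 9: apply [+1,-4,+5] → [12,-2,9]
step 10: apply [+0,+4,-3] → [12,2,6]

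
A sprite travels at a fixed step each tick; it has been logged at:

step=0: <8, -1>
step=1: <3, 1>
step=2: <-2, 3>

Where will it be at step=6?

<-22, 11>

Each step adds <-5, +2> to the position.
step 3: <-2, 3> + <-5, +2> → <-7, 5>
step 4: <-7, 5> + <-5, +2> → <-12, 7>
step 5: <-12, 7> + <-5, +2> → <-17, 9>
step 6: <-17, 9> + <-5, +2> → <-22, 11>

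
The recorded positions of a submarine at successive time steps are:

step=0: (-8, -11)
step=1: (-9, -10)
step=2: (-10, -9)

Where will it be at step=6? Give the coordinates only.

Constant displacement of (-1, +1) per step.
step 3: (-10, -9) + (-1, +1) → (-11, -8)
step 4: (-11, -8) + (-1, +1) → (-12, -7)
step 5: (-12, -7) + (-1, +1) → (-13, -6)
step 6: (-13, -6) + (-1, +1) → (-14, -5)

(-14, -5)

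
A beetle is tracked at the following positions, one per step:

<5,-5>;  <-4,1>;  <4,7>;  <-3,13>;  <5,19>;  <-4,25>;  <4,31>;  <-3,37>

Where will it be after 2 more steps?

<-4,49>

The first coordinate repeats the cycle [5, -4, 4, -3] with period 4; step 9 mod 4 = 1, giving -4.
The second coordinate changes by +6 each step, so at step 9 it is -5 + 9·(6) = 49.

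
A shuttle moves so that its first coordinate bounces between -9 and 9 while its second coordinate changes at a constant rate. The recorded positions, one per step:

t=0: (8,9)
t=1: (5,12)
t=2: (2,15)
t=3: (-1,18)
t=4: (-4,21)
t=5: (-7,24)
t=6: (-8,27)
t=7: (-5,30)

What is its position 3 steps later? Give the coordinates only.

The first coordinate travels 3 per step and bounces off the walls at -9 and 9.
  step 8: -5 → -2
  step 9: -2 → 1
  step 10: 1 → 4
The second coordinate changes by +3 each step: at step 10 it is 39.

(4,39)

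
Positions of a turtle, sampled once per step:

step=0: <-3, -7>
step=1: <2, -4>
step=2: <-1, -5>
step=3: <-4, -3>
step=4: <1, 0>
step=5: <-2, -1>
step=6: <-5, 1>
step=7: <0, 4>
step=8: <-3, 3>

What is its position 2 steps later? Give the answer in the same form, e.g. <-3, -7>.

<-1, 8>

The moves between consecutive positions are <+5, +3>, <-3, -1>, <-3, +2>, <+5, +3>, <-3, -1>, <-3, +2>, <+5, +3>, <-3, -1>; they repeat the 3-cycle [<+5, +3>, <-3, -1>, <-3, +2>].
step 9: apply <-3, +2> → <-6, 5>
step 10: apply <+5, +3> → <-1, 8>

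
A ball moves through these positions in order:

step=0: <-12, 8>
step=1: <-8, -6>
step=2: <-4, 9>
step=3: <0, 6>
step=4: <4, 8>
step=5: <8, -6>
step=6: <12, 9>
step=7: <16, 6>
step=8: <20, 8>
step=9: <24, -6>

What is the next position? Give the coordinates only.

The first coordinate changes by +4 each step, so at step 10 it is -12 + 10·(4) = 28.
The second coordinate repeats the cycle [8, -6, 9, 6] with period 4; step 10 mod 4 = 2, giving 9.

<28, 9>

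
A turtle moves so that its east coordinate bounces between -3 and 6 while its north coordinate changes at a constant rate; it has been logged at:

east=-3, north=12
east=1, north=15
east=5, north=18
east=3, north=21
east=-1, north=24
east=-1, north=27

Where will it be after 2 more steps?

The east coordinate travels 4 per step and bounces off the walls at -3 and 6.
  step 6: -1 → 3
  step 7: 3 → 5
The north coordinate changes by +3 each step: at step 7 it is 33.

east=5, north=33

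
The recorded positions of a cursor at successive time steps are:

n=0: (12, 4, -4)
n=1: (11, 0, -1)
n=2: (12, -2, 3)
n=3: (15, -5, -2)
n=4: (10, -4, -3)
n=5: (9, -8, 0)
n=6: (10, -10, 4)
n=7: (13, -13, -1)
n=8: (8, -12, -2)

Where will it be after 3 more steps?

(11, -21, 0)

The moves between consecutive positions are (-1, -4, +3), (+1, -2, +4), (+3, -3, -5), (-5, +1, -1), (-1, -4, +3), (+1, -2, +4), (+3, -3, -5), (-5, +1, -1); they repeat the 4-cycle [(-1, -4, +3), (+1, -2, +4), (+3, -3, -5), (-5, +1, -1)].
step 9: apply (-1, -4, +3) → (7, -16, 1)
step 10: apply (+1, -2, +4) → (8, -18, 5)
step 11: apply (+3, -3, -5) → (11, -21, 0)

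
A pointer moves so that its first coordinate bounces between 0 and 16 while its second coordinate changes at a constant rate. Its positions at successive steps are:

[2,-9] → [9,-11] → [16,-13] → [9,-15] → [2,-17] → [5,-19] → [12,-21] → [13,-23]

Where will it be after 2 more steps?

[1,-27]

The first coordinate reflects between 0 and 16, moving 7 per step.
  step 8: 13 → 6
  step 9: 6 → 1
The second coordinate changes by -2 each step: at step 9 it is -27.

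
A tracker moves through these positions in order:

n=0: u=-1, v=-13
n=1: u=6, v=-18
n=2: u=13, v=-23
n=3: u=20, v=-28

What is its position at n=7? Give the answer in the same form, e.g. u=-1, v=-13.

The position changes by (+7, -5) every step.
step 4: u=20, v=-28 + (+7, -5) → u=27, v=-33
step 5: u=27, v=-33 + (+7, -5) → u=34, v=-38
step 6: u=34, v=-38 + (+7, -5) → u=41, v=-43
step 7: u=41, v=-43 + (+7, -5) → u=48, v=-48

u=48, v=-48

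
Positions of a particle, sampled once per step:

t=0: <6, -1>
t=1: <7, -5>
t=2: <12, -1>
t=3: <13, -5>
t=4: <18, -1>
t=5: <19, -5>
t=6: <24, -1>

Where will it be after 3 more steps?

<31, -5>

Differencing gives <+1, -4>, <+5, +4>, <+1, -4>, <+5, +4>, <+1, -4>, <+5, +4>. This is the pattern <+1, -4>, <+5, +4> repeated.
step 7: apply <+1, -4> → <25, -5>
step 8: apply <+5, +4> → <30, -1>
step 9: apply <+1, -4> → <31, -5>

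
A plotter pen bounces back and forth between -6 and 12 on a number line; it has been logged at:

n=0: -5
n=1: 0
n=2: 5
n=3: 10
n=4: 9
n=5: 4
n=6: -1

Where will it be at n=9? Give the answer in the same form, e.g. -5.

The value travels 5 per step and bounces off the walls at -6 and 12.
  step 7: -1 → -6
  step 8: -6 → -1
  step 9: -1 → 4

4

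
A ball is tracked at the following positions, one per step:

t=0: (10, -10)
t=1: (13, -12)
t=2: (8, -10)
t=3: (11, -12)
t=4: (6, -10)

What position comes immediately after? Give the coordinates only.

Differencing gives (+3, -2), (-5, +2), (+3, -2), (-5, +2). This is the pattern (+3, -2), (-5, +2) repeated.
step 5: apply (+3, -2) → (9, -12)

(9, -12)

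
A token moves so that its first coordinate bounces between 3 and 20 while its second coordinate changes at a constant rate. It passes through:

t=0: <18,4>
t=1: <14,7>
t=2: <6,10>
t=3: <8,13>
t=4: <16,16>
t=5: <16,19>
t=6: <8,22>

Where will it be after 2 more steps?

The first coordinate reflects between 3 and 20, moving 8 per step.
  step 7: 8 → 6
  step 8: 6 → 14
The second coordinate changes by +3 each step: at step 8 it is 28.

<14,28>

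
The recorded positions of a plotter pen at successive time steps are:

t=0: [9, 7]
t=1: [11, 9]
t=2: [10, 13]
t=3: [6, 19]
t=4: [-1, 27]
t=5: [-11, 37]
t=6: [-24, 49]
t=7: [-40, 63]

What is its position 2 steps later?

Taking differences between consecutive positions: [+2, +2], [-1, +4], [-4, +6], [-7, +8], [-10, +10], [-13, +12], [-16, +14]. These grow by [-3, +2] each step.
step 8: [-40, 63] + [-19, +16] → [-59, 79]
step 9: [-59, 79] + [-22, +18] → [-81, 97]

[-81, 97]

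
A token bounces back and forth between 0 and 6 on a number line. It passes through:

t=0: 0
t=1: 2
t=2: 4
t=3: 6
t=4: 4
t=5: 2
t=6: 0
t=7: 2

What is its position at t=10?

4

The value reflects between 0 and 6, moving 2 per step.
  step 8: 2 → 4
  step 9: 4 → 6
  step 10: 6 → 4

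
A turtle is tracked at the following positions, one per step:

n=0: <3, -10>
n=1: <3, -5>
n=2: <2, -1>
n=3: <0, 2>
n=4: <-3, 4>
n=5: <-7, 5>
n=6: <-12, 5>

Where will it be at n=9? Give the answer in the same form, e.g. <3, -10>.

First differences are <+0, +5>, <-1, +4>, <-2, +3>, <-3, +2>, <-4, +1>, <-5, +0>; their common second difference is <-1, -1> (constant acceleration).
step 7: <-12, 5> + <-6, -1> → <-18, 4>
step 8: <-18, 4> + <-7, -2> → <-25, 2>
step 9: <-25, 2> + <-8, -3> → <-33, -1>

<-33, -1>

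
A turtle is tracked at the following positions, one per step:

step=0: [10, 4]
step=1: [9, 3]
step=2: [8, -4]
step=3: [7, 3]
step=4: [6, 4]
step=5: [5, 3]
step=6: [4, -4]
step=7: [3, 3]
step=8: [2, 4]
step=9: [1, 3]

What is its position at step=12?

[-2, 4]

The first coordinate changes by -1 each step, so at step 12 it is 10 + 12·(-1) = -2.
The second coordinate repeats the cycle [4, 3, -4, 3] with period 4; step 12 mod 4 = 0, giving 4.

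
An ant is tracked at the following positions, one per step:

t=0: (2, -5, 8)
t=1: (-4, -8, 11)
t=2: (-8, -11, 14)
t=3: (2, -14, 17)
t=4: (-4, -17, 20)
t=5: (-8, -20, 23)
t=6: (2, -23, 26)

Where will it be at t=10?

First: cycles through 2, -4, -8 every 3 steps. Step 10 lands at position 1 of the cycle → -4.
Second: linear, -3 per step → -35 at step 10.
Third: linear, +3 per step → 38 at step 10.

(-4, -35, 38)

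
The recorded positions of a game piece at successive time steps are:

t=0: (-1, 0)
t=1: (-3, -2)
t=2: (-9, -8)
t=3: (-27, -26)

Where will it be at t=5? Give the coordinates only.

Consecutive displacements (-2, -2), (-6, -6), (-18, -18) scale by a factor of 3 each step.
step 4: (-27, -26) + (-54, -54) → (-81, -80)
step 5: (-81, -80) + (-162, -162) → (-243, -242)

(-243, -242)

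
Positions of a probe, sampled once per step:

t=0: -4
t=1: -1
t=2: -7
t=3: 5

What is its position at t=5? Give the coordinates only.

Step-to-step displacements: +3, -6, +12; each is -2× the previous.
step 4: 5 − 24 → -19
step 5: -19 + 48 → 29

29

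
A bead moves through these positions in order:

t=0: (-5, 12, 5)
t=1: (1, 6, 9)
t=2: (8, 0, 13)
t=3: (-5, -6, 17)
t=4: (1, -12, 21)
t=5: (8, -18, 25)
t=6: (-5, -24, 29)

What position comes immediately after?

(1, -30, 33)

The first coordinate repeats the cycle [-5, 1, 8] with period 3; step 7 mod 3 = 1, giving 1.
The second coordinate changes by -6 each step, so at step 7 it is 12 + 7·(-6) = -30.
The third coordinate changes by +4 each step, so at step 7 it is 5 + 7·(4) = 33.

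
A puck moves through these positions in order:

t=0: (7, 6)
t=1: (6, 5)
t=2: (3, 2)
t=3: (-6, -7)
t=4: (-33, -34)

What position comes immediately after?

(-114, -115)

Consecutive displacements (-1, -1), (-3, -3), (-9, -9), (-27, -27) scale by a factor of 3 each step.
step 5: (-33, -34) + (-81, -81) → (-114, -115)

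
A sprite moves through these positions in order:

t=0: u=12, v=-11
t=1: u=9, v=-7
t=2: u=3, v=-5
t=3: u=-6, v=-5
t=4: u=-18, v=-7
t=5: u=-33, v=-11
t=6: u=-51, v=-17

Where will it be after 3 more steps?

Taking differences between consecutive positions: (-3,+4), (-6,+2), (-9,+0), (-12,-2), (-15,-4), (-18,-6). These grow by (-3,-2) each step.
step 7: u=-51, v=-17 + (-21,-8) → u=-72, v=-25
step 8: u=-72, v=-25 + (-24,-10) → u=-96, v=-35
step 9: u=-96, v=-35 + (-27,-12) → u=-123, v=-47

u=-123, v=-47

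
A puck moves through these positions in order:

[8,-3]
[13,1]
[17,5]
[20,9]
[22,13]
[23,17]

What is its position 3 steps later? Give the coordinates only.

First differences are [+5,+4], [+4,+4], [+3,+4], [+2,+4], [+1,+4]; their common second difference is [-1,+0] (constant acceleration).
step 6: [23,17] + [+0,+4] → [23,21]
step 7: [23,21] + [-1,+4] → [22,25]
step 8: [22,25] + [-2,+4] → [20,29]

[20,29]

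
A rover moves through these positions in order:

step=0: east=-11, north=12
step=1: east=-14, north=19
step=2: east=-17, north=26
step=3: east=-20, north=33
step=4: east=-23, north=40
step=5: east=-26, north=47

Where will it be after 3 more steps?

east=-35, north=68

Each step adds (-3, +7) to the position.
step 6: east=-26, north=47 + (-3, +7) → east=-29, north=54
step 7: east=-29, north=54 + (-3, +7) → east=-32, north=61
step 8: east=-32, north=61 + (-3, +7) → east=-35, north=68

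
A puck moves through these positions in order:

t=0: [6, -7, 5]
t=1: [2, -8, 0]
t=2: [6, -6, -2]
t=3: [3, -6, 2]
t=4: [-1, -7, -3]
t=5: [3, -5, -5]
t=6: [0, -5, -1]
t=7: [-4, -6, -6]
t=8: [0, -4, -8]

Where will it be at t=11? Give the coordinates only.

Step-to-step displacements: [-4, -1, -5], [+4, +2, -2], [-3, +0, +4], [-4, -1, -5], [+4, +2, -2], [-3, +0, +4], [-4, -1, -5], [+4, +2, -2] — a repeating cycle of length 3.
step 9: apply [-3, +0, +4] → [-3, -4, -4]
step 10: apply [-4, -1, -5] → [-7, -5, -9]
step 11: apply [+4, +2, -2] → [-3, -3, -11]

[-3, -3, -11]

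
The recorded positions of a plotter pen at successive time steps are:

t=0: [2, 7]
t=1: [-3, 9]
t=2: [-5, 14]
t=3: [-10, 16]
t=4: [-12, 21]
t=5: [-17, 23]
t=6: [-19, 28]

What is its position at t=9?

[-31, 37]

The moves between consecutive positions are [-5, +2], [-2, +5], [-5, +2], [-2, +5], [-5, +2], [-2, +5]; they repeat the 2-cycle [[-5, +2], [-2, +5]].
step 7: apply [-5, +2] → [-24, 30]
step 8: apply [-2, +5] → [-26, 35]
step 9: apply [-5, +2] → [-31, 37]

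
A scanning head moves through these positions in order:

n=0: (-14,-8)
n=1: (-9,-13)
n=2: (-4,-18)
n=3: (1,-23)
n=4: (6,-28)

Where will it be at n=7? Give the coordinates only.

(21,-43)

Each step adds (+5,-5) to the position.
step 5: (6,-28) + (+5,-5) → (11,-33)
step 6: (11,-33) + (+5,-5) → (16,-38)
step 7: (16,-38) + (+5,-5) → (21,-43)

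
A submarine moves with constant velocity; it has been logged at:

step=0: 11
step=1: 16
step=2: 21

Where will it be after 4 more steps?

41

Each step adds +5 to the position.
step 3: 21 + 5 → 26
step 4: 26 + 5 → 31
step 5: 31 + 5 → 36
step 6: 36 + 5 → 41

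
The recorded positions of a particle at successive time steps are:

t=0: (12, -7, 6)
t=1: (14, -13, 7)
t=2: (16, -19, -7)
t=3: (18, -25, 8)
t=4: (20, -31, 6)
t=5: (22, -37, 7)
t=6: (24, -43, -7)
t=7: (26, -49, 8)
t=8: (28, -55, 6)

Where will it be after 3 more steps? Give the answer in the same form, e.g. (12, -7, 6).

(34, -73, 8)

First: linear, +2 per step → 34 at step 11.
Second: linear, -6 per step → -73 at step 11.
Third: cycles through 6, 7, -7, 8 every 4 steps. Step 11 lands at position 3 of the cycle → 8.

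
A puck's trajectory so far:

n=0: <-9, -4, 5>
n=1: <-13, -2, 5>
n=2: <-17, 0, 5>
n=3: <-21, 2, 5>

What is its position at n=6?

Each step adds <-4, +2, +0> to the position.
step 4: <-21, 2, 5> + <-4, +2, +0> → <-25, 4, 5>
step 5: <-25, 4, 5> + <-4, +2, +0> → <-29, 6, 5>
step 6: <-29, 6, 5> + <-4, +2, +0> → <-33, 8, 5>

<-33, 8, 5>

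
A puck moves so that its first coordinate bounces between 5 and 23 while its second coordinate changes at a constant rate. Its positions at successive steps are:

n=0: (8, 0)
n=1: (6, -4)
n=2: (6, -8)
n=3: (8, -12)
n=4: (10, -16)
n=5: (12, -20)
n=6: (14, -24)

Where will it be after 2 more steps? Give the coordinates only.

(18, -32)

The first coordinate reflects between 5 and 23, moving 2 per step.
  step 7: 14 → 16
  step 8: 16 → 18
The second coordinate changes by -4 each step: at step 8 it is -32.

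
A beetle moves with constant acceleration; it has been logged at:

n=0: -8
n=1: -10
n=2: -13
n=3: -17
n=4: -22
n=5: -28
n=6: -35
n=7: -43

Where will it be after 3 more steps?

Taking differences between consecutive positions: -2, -3, -4, -5, -6, -7, -8. These grow by -1 each step.
step 8: -43 − 9 → -52
step 9: -52 − 10 → -62
step 10: -62 − 11 → -73

-73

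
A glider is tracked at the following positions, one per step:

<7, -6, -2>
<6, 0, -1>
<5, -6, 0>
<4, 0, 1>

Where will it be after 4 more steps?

The first coordinate changes by -1 each step, so at step 7 it is 7 + 7·(-1) = 0.
The second coordinate repeats the cycle [-6, 0] with period 2; step 7 mod 2 = 1, giving 0.
The third coordinate changes by +1 each step, so at step 7 it is -2 + 7·(1) = 5.

<0, 0, 5>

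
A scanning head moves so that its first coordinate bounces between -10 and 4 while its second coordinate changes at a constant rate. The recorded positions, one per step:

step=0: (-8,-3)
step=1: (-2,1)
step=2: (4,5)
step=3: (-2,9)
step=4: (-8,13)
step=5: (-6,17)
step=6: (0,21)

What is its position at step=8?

(-4,29)

The first coordinate reflects between -10 and 4, moving 6 per step.
  step 7: 0 → 2
  step 8: 2 → -4
The second coordinate changes by +4 each step: at step 8 it is 29.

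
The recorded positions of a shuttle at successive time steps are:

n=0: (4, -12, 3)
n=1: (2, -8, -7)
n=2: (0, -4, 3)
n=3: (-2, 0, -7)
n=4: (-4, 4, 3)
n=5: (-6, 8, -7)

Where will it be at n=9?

(-14, 24, -7)

First: linear, -2 per step → -14 at step 9.
Second: linear, +4 per step → 24 at step 9.
Third: cycles through 3, -7 every 2 steps. Step 9 lands at position 1 of the cycle → -7.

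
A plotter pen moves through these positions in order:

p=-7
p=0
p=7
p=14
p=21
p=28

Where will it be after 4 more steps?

p=56

Each step adds +7 to the position.
step 6: 28 + 7 → p=35
step 7: 35 + 7 → p=42
step 8: 42 + 7 → p=49
step 9: 49 + 7 → p=56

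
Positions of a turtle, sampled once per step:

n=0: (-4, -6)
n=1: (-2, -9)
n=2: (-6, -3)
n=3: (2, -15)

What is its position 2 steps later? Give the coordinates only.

(18, -39)

The jumps are (+2, -3), (-4, +6), (+8, -12) — a geometric progression with ratio -2.
step 4: (2, -15) + (-16, +24) → (-14, 9)
step 5: (-14, 9) + (+32, -48) → (18, -39)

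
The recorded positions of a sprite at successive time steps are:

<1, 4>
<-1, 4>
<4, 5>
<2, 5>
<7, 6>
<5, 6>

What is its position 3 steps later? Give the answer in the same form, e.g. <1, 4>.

Step-to-step displacements: <-2, +0>, <+5, +1>, <-2, +0>, <+5, +1>, <-2, +0> — a repeating cycle of length 2.
step 6: apply <+5, +1> → <10, 7>
step 7: apply <-2, +0> → <8, 7>
step 8: apply <+5, +1> → <13, 8>

<13, 8>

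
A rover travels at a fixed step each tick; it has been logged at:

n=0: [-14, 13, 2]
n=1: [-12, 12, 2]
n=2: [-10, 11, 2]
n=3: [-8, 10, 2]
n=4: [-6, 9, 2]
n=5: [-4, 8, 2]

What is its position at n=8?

[2, 5, 2]

The position changes by [+2, -1, +0] every step.
step 6: [-4, 8, 2] + [+2, -1, +0] → [-2, 7, 2]
step 7: [-2, 7, 2] + [+2, -1, +0] → [0, 6, 2]
step 8: [0, 6, 2] + [+2, -1, +0] → [2, 5, 2]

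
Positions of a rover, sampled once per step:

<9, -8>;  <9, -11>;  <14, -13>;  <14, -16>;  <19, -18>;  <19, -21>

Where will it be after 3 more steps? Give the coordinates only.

Differencing gives <+0, -3>, <+5, -2>, <+0, -3>, <+5, -2>, <+0, -3>. This is the pattern <+0, -3>, <+5, -2> repeated.
step 6: apply <+5, -2> → <24, -23>
step 7: apply <+0, -3> → <24, -26>
step 8: apply <+5, -2> → <29, -28>

<29, -28>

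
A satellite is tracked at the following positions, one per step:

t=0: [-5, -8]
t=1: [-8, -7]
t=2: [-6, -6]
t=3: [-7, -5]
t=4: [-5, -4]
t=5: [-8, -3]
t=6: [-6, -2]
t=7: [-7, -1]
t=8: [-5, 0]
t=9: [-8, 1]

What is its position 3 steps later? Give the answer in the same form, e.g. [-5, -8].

[-5, 4]

The first coordinate repeats the cycle [-5, -8, -6, -7] with period 4; step 12 mod 4 = 0, giving -5.
The second coordinate changes by +1 each step, so at step 12 it is -8 + 12·(1) = 4.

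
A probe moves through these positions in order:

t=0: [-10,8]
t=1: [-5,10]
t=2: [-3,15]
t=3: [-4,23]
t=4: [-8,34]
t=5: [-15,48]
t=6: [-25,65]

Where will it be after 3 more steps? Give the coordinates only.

Taking differences between consecutive positions: [+5,+2], [+2,+5], [-1,+8], [-4,+11], [-7,+14], [-10,+17]. These grow by [-3,+3] each step.
step 7: [-25,65] + [-13,+20] → [-38,85]
step 8: [-38,85] + [-16,+23] → [-54,108]
step 9: [-54,108] + [-19,+26] → [-73,134]

[-73,134]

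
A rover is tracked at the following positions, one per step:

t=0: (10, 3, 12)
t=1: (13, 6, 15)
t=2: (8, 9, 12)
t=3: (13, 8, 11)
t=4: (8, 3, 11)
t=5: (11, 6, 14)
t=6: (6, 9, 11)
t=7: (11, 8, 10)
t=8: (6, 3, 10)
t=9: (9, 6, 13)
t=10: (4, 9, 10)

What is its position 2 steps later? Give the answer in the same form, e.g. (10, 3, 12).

(4, 3, 9)

The moves between consecutive positions are (+3, +3, +3), (-5, +3, -3), (+5, -1, -1), (-5, -5, +0), (+3, +3, +3), (-5, +3, -3), (+5, -1, -1), (-5, -5, +0), (+3, +3, +3), (-5, +3, -3); they repeat the 4-cycle [(+3, +3, +3), (-5, +3, -3), (+5, -1, -1), (-5, -5, +0)].
step 11: apply (+5, -1, -1) → (9, 8, 9)
step 12: apply (-5, -5, +0) → (4, 3, 9)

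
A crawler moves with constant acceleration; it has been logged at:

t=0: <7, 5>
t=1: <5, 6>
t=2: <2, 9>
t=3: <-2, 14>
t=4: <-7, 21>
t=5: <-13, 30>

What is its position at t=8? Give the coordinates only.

<-37, 69>

Taking differences between consecutive positions: <-2, +1>, <-3, +3>, <-4, +5>, <-5, +7>, <-6, +9>. These grow by <-1, +2> each step.
step 6: <-13, 30> + <-7, +11> → <-20, 41>
step 7: <-20, 41> + <-8, +13> → <-28, 54>
step 8: <-28, 54> + <-9, +15> → <-37, 69>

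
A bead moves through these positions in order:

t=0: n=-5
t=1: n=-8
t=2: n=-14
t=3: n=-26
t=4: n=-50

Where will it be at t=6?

n=-194

Step-to-step displacements: -3, -6, -12, -24; each is 2× the previous.
step 5: -50 − 48 → n=-98
step 6: -98 − 96 → n=-194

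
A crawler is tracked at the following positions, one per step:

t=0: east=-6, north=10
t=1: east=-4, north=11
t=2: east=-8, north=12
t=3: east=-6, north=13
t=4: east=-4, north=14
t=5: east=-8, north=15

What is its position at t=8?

The east coordinate repeats the cycle [-6, -4, -8] with period 3; step 8 mod 3 = 2, giving -8.
The north coordinate changes by +1 each step, so at step 8 it is 10 + 8·(1) = 18.

east=-8, north=18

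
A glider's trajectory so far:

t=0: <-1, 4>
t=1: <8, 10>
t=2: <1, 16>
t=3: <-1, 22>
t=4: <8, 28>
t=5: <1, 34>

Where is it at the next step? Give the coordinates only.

First: cycles through -1, 8, 1 every 3 steps. Step 6 lands at position 0 of the cycle → -1.
Second: linear, +6 per step → 40 at step 6.

<-1, 40>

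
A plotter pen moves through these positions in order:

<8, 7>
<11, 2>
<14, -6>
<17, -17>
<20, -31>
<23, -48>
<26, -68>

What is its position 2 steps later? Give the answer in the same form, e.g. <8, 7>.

Successive displacements: <+3, -5>, <+3, -8>, <+3, -11>, <+3, -14>, <+3, -17>, <+3, -20> — each changes by <+0, -3>.
step 7: <26, -68> + <+3, -23> → <29, -91>
step 8: <29, -91> + <+3, -26> → <32, -117>

<32, -117>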